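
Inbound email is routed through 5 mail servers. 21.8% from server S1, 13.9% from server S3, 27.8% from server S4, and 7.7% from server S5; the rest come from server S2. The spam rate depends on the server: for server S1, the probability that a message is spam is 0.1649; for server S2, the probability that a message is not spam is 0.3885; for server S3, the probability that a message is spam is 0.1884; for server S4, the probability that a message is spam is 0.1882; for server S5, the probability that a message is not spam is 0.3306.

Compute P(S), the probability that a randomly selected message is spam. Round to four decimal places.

P(S2) = 1 − (0.218 + 0.139 + 0.278 + 0.077) = 0.288.
P(S|S2) = 1 − 0.3885 = 0.6115.
P(S|S5) = 1 − 0.3306 = 0.6694.
P(S) = P(S|S1)·P(S1) + P(S|S2)·P(S2) + P(S|S3)·P(S3) + P(S|S4)·P(S4) + P(S|S5)·P(S5)
      = 0.1649·0.218 + 0.6115·0.288 + 0.1884·0.139 + 0.1882·0.278 + 0.6694·0.077
      = 0.0359482 + 0.176112 + 0.0261876 + 0.0523196 + 0.0515438 = 0.3421112

P(S) ≈ 0.3421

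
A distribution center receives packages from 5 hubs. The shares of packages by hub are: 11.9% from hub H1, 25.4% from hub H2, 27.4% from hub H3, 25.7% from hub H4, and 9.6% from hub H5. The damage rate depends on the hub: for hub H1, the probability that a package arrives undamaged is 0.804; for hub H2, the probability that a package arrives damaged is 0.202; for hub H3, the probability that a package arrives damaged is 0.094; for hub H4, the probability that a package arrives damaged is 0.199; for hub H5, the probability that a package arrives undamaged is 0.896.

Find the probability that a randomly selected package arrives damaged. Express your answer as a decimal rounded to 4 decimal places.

P(D|H1) = 1 − 0.804 = 0.196.
P(D|H5) = 1 − 0.896 = 0.104.
Summing over the partition,
P(D) = P(D|H1)·P(H1) + P(D|H2)·P(H2) + P(D|H3)·P(H3) + P(D|H4)·P(H4) + P(D|H5)·P(H5)
      = 0.196·0.119 + 0.202·0.254 + 0.094·0.274 + 0.199·0.257 + 0.104·0.096
      = 0.023324 + 0.051308 + 0.025756 + 0.051143 + 0.009984 = 0.161515

P(D) ≈ 0.1615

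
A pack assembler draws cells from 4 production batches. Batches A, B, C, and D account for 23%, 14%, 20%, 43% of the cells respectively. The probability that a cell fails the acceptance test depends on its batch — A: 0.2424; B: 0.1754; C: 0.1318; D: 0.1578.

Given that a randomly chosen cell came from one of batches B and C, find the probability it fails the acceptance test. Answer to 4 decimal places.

P(F|S) ≈ 0.1498

Let S = {B, C}.
P(S) = 0.14 + 0.2 = 0.34.
P(F ∩ S) = 0.1754·0.14 + 0.1318·0.2 = 0.024556 + 0.02636 = 0.050916.
P(F | S) = 0.050916 / 0.34 = 0.149753…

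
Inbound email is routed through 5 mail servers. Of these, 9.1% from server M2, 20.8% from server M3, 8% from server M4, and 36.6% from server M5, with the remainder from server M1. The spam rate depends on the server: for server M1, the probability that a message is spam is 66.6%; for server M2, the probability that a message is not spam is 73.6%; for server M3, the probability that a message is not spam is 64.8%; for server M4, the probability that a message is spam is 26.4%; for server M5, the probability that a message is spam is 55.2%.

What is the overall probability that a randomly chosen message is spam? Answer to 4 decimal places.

P(S) ≈ 0.4902

P(M1) = 1 − (0.091 + 0.208 + 0.08 + 0.366) = 0.255.
P(S|M2) = 1 − 0.736 = 0.264.
P(S|M3) = 1 − 0.648 = 0.352.
P(S) = P(S|M1)·P(M1) + P(S|M2)·P(M2) + P(S|M3)·P(M3) + P(S|M4)·P(M4) + P(S|M5)·P(M5)
      = 0.666·0.255 + 0.264·0.091 + 0.352·0.208 + 0.264·0.08 + 0.552·0.366
      = 0.16983 + 0.024024 + 0.073216 + 0.02112 + 0.202032 = 0.490222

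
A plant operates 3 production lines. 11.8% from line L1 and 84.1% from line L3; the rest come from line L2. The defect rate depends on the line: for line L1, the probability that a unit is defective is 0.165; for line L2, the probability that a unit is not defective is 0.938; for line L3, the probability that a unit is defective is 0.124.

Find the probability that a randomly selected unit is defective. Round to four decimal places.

P(D) ≈ 0.1263

P(L2) = 1 − (0.118 + 0.841) = 0.041.
P(D|L2) = 1 − 0.938 = 0.062.
Using total probability over the partition,
P(D) = P(D|L1)·P(L1) + P(D|L2)·P(L2) + P(D|L3)·P(L3)
      = 0.165·0.118 + 0.062·0.041 + 0.124·0.841
      = 0.01947 + 0.002542 + 0.104284 = 0.126296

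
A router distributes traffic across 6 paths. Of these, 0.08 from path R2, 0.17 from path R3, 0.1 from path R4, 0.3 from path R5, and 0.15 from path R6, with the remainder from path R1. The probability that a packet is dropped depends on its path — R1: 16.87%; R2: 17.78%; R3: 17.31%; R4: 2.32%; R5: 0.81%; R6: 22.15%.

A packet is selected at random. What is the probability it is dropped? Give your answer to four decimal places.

0.1154

P(R1) = 1 − (0.08 + 0.17 + 0.1 + 0.3 + 0.15) = 0.2.
P(L) = P(L|R1)·P(R1) + P(L|R2)·P(R2) + P(L|R3)·P(R3) + P(L|R4)·P(R4) + P(L|R5)·P(R5) + P(L|R6)·P(R6)
      = 0.1687·0.2 + 0.1778·0.08 + 0.1731·0.17 + 0.0232·0.1 + 0.0081·0.3 + 0.2215·0.15
      = 0.03374 + 0.014224 + 0.029427 + 0.00232 + 0.00243 + 0.033225 = 0.115366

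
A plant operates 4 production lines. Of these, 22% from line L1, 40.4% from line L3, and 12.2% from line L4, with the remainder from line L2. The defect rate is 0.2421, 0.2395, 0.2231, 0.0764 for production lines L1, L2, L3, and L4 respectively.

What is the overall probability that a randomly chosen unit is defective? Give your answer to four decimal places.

P(D) ≈ 0.2135

P(L2) = 1 − (0.22 + 0.404 + 0.122) = 0.254.
P(D) = P(D|L1)·P(L1) + P(D|L2)·P(L2) + P(D|L3)·P(L3) + P(D|L4)·P(L4)
      = 0.2421·0.22 + 0.2395·0.254 + 0.2231·0.404 + 0.0764·0.122
      = 0.053262 + 0.060833 + 0.0901324 + 0.0093208 = 0.2135482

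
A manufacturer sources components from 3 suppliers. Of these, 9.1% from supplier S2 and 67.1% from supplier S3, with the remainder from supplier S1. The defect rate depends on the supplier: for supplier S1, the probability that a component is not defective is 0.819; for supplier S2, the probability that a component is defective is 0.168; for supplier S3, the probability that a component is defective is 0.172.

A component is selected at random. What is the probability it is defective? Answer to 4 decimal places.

0.1738

P(S1) = 1 − (0.091 + 0.671) = 0.238.
P(D|S1) = 1 − 0.819 = 0.181.
Summing over the partition,
P(D) = P(D|S1)·P(S1) + P(D|S2)·P(S2) + P(D|S3)·P(S3)
      = 0.181·0.238 + 0.168·0.091 + 0.172·0.671
      = 0.043078 + 0.015288 + 0.115412 = 0.173778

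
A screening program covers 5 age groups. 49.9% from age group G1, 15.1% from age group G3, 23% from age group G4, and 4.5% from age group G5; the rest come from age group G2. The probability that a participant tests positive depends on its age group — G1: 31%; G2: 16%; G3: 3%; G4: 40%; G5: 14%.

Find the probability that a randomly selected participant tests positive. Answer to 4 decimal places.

P(G2) = 1 − (0.499 + 0.151 + 0.23 + 0.045) = 0.075.
P(T) = P(T|G1)·P(G1) + P(T|G2)·P(G2) + P(T|G3)·P(G3) + P(T|G4)·P(G4) + P(T|G5)·P(G5)
      = 0.31·0.499 + 0.16·0.075 + 0.03·0.151 + 0.4·0.23 + 0.14·0.045
      = 0.15469 + 0.012 + 0.00453 + 0.092 + 0.0063 = 0.26952

P(T) ≈ 0.2695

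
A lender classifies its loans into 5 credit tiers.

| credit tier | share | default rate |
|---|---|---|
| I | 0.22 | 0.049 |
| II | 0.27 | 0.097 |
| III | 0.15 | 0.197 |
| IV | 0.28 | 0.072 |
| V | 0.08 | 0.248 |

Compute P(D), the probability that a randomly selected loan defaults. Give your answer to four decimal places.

By the law of total probability,
P(D) = P(D|I)·P(I) + P(D|II)·P(II) + P(D|III)·P(III) + P(D|IV)·P(IV) + P(D|V)·P(V)
      = 0.049·0.22 + 0.097·0.27 + 0.197·0.15 + 0.072·0.28 + 0.248·0.08
      = 0.01078 + 0.02619 + 0.02955 + 0.02016 + 0.01984 = 0.10652

P(D) ≈ 0.1065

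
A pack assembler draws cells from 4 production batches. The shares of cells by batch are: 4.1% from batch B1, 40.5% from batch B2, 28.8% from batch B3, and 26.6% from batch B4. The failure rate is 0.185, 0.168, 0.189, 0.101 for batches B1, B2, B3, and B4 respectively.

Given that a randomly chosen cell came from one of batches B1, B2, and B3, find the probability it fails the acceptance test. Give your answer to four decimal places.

Let S = {B1, B2, B3}.
P(S) = 0.041 + 0.405 + 0.288 = 0.734.
P(F ∩ S) = 0.185·0.041 + 0.168·0.405 + 0.189·0.288 = 0.007585 + 0.06804 + 0.054432 = 0.130057.
P(F | S) = 0.130057 / 0.734 = 0.177189…

0.1772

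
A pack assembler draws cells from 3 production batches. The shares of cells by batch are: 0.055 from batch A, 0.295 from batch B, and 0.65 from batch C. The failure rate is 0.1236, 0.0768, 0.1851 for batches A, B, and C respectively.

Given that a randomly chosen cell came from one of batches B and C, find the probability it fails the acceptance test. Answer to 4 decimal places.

Let S = {B, C}.
P(S) = 0.295 + 0.65 = 0.945.
P(F ∩ S) = 0.0768·0.295 + 0.1851·0.65 = 0.022656 + 0.120315 = 0.142971.
P(F | S) = 0.142971 / 0.945 = 0.151292…

0.1513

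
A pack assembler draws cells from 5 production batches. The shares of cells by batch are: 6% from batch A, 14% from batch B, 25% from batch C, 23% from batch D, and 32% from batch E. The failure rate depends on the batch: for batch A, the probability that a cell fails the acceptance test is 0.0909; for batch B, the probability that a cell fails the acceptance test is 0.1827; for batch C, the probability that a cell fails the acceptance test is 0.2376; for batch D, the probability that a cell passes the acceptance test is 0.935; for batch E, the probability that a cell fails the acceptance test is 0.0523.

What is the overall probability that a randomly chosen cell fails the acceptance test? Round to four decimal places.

P(F|D) = 1 − 0.935 = 0.065.
P(F) = P(F|A)·P(A) + P(F|B)·P(B) + P(F|C)·P(C) + P(F|D)·P(D) + P(F|E)·P(E)
      = 0.0909·0.06 + 0.1827·0.14 + 0.2376·0.25 + 0.065·0.23 + 0.0523·0.32
      = 0.005454 + 0.025578 + 0.0594 + 0.01495 + 0.016736 = 0.122118

P(F) ≈ 0.1221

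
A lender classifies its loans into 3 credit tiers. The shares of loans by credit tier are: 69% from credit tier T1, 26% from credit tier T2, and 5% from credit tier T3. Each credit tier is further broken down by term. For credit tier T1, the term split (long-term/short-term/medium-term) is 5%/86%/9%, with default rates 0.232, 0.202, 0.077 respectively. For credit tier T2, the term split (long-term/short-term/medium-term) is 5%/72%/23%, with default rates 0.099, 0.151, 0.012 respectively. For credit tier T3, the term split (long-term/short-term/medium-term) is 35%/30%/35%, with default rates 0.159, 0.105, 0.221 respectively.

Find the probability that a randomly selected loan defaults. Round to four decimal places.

0.1711

P(D|T1) = 0.05·0.232 + 0.86·0.202 + 0.09·0.077 = 0.0116 + 0.17372 + 0.00693 = 0.19225
P(D|T2) = 0.05·0.099 + 0.72·0.151 + 0.23·0.012 = 0.00495 + 0.10872 + 0.00276 = 0.11643
P(D|T3) = 0.35·0.159 + 0.3·0.105 + 0.35·0.221 = 0.05565 + 0.0315 + 0.07735 = 0.1645
Then overall,
P(D) = 0.69·0.19225 + 0.26·0.11643 + 0.05·0.1645
      = 0.1326525 + 0.0302718 + 0.008225 = 0.1711493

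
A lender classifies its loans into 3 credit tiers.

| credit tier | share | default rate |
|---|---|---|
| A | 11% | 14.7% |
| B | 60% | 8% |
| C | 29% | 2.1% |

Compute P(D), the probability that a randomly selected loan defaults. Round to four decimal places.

0.0703

P(D) = P(D|A)·P(A) + P(D|B)·P(B) + P(D|C)·P(C)
      = 0.147·0.11 + 0.08·0.6 + 0.021·0.29
      = 0.01617 + 0.048 + 0.00609 = 0.07026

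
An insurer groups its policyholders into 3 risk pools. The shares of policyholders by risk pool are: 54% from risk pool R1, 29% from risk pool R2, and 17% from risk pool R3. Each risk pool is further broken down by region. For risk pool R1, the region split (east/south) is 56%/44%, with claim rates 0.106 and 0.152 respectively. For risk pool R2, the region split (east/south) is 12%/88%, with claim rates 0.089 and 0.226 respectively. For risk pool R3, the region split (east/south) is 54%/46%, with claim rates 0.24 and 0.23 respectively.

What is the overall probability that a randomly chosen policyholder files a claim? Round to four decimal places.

0.1690

P(C|R1) = 0.56·0.106 + 0.44·0.152 = 0.05936 + 0.06688 = 0.12624
P(C|R2) = 0.12·0.089 + 0.88·0.226 = 0.01068 + 0.19888 = 0.20956
P(C|R3) = 0.54·0.24 + 0.46·0.23 = 0.1296 + 0.1058 = 0.2354
By total probability over the outer partition,
P(C) = 0.54·0.12624 + 0.29·0.20956 + 0.17·0.2354
      = 0.0681696 + 0.0607724 + 0.040018 = 0.16896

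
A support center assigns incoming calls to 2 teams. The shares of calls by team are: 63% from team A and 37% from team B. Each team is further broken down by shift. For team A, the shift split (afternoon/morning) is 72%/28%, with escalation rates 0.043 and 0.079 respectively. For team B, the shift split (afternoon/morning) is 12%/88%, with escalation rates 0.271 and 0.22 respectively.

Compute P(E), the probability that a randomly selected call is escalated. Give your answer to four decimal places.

P(E|A) = 0.72·0.043 + 0.28·0.079 = 0.03096 + 0.02212 = 0.05308
P(E|B) = 0.12·0.271 + 0.88·0.22 = 0.03252 + 0.1936 = 0.22612
Then overall,
P(E) = 0.63·0.05308 + 0.37·0.22612
      = 0.0334404 + 0.0836644 = 0.1171048

0.1171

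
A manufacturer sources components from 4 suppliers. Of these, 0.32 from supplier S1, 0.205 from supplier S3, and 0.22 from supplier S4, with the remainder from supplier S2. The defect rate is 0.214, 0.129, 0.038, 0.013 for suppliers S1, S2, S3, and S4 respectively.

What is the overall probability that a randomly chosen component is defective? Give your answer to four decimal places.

0.1120

P(S2) = 1 − (0.32 + 0.205 + 0.22) = 0.255.
Using total probability over the partition,
P(D) = P(D|S1)·P(S1) + P(D|S2)·P(S2) + P(D|S3)·P(S3) + P(D|S4)·P(S4)
      = 0.214·0.32 + 0.129·0.255 + 0.038·0.205 + 0.013·0.22
      = 0.06848 + 0.032895 + 0.00779 + 0.00286 = 0.112025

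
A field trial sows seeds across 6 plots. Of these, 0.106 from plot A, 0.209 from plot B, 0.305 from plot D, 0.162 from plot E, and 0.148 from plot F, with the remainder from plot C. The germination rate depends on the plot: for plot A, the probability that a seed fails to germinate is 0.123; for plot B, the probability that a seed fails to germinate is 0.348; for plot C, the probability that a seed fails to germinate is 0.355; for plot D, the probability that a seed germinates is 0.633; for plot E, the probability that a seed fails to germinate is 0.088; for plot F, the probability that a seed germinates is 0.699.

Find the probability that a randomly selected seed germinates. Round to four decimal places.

0.7186

P(C) = 1 − (0.106 + 0.209 + 0.305 + 0.162 + 0.148) = 0.07.
P(G|A) = 1 − 0.123 = 0.877.
P(G|B) = 1 − 0.348 = 0.652.
P(G|C) = 1 − 0.355 = 0.645.
P(G|E) = 1 − 0.088 = 0.912.
Using total probability over the partition,
P(G) = P(G|A)·P(A) + P(G|B)·P(B) + P(G|C)·P(C) + P(G|D)·P(D) + P(G|E)·P(E) + P(G|F)·P(F)
      = 0.877·0.106 + 0.652·0.209 + 0.645·0.07 + 0.633·0.305 + 0.912·0.162 + 0.699·0.148
      = 0.092962 + 0.136268 + 0.04515 + 0.193065 + 0.147744 + 0.103452 = 0.718641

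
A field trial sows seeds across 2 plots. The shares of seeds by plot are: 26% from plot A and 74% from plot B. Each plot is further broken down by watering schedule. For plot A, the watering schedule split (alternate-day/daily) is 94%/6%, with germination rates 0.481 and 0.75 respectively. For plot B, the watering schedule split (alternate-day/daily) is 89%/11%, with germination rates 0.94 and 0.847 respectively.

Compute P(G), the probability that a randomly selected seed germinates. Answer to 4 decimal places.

P(G) ≈ 0.8173

P(G|A) = 0.94·0.481 + 0.06·0.75 = 0.45214 + 0.045 = 0.49714
P(G|B) = 0.89·0.94 + 0.11·0.847 = 0.8366 + 0.09317 = 0.92977
By total probability over the outer partition,
P(G) = 0.26·0.49714 + 0.74·0.92977
      = 0.1292564 + 0.6880298 = 0.8172862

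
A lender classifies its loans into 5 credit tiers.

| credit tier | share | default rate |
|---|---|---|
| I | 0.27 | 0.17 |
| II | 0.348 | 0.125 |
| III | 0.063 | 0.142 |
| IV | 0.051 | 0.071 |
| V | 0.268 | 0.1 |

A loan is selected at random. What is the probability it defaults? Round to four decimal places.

0.1288

Summing over the partition,
P(D) = P(D|I)·P(I) + P(D|II)·P(II) + P(D|III)·P(III) + P(D|IV)·P(IV) + P(D|V)·P(V)
      = 0.17·0.27 + 0.125·0.348 + 0.142·0.063 + 0.071·0.051 + 0.1·0.268
      = 0.0459 + 0.0435 + 0.008946 + 0.003621 + 0.0268 = 0.128767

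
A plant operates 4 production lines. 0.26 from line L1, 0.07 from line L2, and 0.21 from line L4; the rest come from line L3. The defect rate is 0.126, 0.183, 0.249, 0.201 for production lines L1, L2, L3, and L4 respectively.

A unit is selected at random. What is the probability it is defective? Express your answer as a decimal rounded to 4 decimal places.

P(D) ≈ 0.2023

P(L3) = 1 − (0.26 + 0.07 + 0.21) = 0.46.
Using total probability over the partition,
P(D) = P(D|L1)·P(L1) + P(D|L2)·P(L2) + P(D|L3)·P(L3) + P(D|L4)·P(L4)
      = 0.126·0.26 + 0.183·0.07 + 0.249·0.46 + 0.201·0.21
      = 0.03276 + 0.01281 + 0.11454 + 0.04221 = 0.20232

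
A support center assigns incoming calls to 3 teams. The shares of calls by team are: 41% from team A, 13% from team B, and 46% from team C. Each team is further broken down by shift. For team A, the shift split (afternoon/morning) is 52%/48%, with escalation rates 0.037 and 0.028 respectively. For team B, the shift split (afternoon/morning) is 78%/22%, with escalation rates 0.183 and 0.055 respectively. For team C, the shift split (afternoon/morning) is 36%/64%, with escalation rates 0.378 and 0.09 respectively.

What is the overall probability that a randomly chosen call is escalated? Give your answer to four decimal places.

P(E|A) = 0.52·0.037 + 0.48·0.028 = 0.01924 + 0.01344 = 0.03268
P(E|B) = 0.78·0.183 + 0.22·0.055 = 0.14274 + 0.0121 = 0.15484
P(E|C) = 0.36·0.378 + 0.64·0.09 = 0.13608 + 0.0576 = 0.19368
By total probability over the outer partition,
P(E) = 0.41·0.03268 + 0.13·0.15484 + 0.46·0.19368
      = 0.0133988 + 0.0201292 + 0.0890928 = 0.1226208

P(E) ≈ 0.1226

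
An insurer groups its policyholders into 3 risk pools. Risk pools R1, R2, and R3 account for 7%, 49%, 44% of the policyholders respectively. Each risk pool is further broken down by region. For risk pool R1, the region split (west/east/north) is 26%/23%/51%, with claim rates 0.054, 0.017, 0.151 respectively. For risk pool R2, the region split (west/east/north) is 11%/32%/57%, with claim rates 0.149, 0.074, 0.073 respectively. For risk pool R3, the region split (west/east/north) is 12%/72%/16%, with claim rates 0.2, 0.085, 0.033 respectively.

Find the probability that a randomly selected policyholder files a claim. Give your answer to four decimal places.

P(C|R1) = 0.26·0.054 + 0.23·0.017 + 0.51·0.151 = 0.01404 + 0.00391 + 0.07701 = 0.09496
P(C|R2) = 0.11·0.149 + 0.32·0.074 + 0.57·0.073 = 0.01639 + 0.02368 + 0.04161 = 0.08168
P(C|R3) = 0.12·0.2 + 0.72·0.085 + 0.16·0.033 = 0.024 + 0.0612 + 0.00528 = 0.09048
By total probability over the outer partition,
P(C) = 0.07·0.09496 + 0.49·0.08168 + 0.44·0.09048
      = 0.0066472 + 0.0400232 + 0.0398112 = 0.0864816

0.0865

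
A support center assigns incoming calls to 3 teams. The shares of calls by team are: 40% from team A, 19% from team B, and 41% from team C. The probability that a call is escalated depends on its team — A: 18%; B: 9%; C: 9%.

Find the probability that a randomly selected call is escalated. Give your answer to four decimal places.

P(E) = P(E|A)·P(A) + P(E|B)·P(B) + P(E|C)·P(C)
      = 0.18·0.4 + 0.09·0.19 + 0.09·0.41
      = 0.072 + 0.0171 + 0.0369 = 0.126

P(E) ≈ 0.1260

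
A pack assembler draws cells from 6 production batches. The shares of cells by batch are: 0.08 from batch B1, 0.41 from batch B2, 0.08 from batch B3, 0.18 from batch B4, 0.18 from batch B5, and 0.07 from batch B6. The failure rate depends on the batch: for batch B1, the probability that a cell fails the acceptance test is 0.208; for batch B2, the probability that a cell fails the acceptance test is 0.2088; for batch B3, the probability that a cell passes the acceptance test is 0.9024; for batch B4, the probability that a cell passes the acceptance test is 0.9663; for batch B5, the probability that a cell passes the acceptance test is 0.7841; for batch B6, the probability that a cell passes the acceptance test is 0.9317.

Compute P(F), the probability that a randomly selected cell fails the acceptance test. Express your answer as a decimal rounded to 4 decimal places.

P(F|B3) = 1 − 0.9024 = 0.0976.
P(F|B4) = 1 − 0.9663 = 0.0337.
P(F|B5) = 1 − 0.7841 = 0.2159.
P(F|B6) = 1 − 0.9317 = 0.0683.
Using total probability over the partition,
P(F) = P(F|B1)·P(B1) + P(F|B2)·P(B2) + P(F|B3)·P(B3) + P(F|B4)·P(B4) + P(F|B5)·P(B5) + P(F|B6)·P(B6)
      = 0.208·0.08 + 0.2088·0.41 + 0.0976·0.08 + 0.0337·0.18 + 0.2159·0.18 + 0.0683·0.07
      = 0.01664 + 0.085608 + 0.007808 + 0.006066 + 0.038862 + 0.004781 = 0.159765

0.1598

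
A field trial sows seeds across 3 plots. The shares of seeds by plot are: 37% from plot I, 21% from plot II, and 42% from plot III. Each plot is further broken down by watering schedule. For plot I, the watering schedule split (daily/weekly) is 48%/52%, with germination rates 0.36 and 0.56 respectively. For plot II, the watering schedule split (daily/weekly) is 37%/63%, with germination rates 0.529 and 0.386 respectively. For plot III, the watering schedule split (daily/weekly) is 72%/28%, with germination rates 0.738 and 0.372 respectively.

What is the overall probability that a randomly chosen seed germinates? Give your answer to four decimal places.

P(G|I) = 0.48·0.36 + 0.52·0.56 = 0.1728 + 0.2912 = 0.464
P(G|II) = 0.37·0.529 + 0.63·0.386 = 0.19573 + 0.24318 = 0.43891
P(G|III) = 0.72·0.738 + 0.28·0.372 = 0.53136 + 0.10416 = 0.63552
Then overall,
P(G) = 0.37·0.464 + 0.21·0.43891 + 0.42·0.63552
      = 0.17168 + 0.0921711 + 0.2669184 = 0.5307695

0.5308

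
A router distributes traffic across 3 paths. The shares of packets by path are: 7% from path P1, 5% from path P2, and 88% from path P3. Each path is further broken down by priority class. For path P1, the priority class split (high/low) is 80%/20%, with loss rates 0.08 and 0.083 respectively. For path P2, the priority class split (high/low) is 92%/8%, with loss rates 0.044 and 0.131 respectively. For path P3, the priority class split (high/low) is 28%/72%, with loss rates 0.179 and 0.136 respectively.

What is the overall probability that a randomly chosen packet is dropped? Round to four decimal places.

P(L|P1) = 0.8·0.08 + 0.2·0.083 = 0.064 + 0.0166 = 0.0806
P(L|P2) = 0.92·0.044 + 0.08·0.131 = 0.04048 + 0.01048 = 0.05096
P(L|P3) = 0.28·0.179 + 0.72·0.136 = 0.05012 + 0.09792 = 0.14804
Then overall,
P(L) = 0.07·0.0806 + 0.05·0.05096 + 0.88·0.14804
      = 0.005642 + 0.002548 + 0.1302752 = 0.1384652

P(L) ≈ 0.1385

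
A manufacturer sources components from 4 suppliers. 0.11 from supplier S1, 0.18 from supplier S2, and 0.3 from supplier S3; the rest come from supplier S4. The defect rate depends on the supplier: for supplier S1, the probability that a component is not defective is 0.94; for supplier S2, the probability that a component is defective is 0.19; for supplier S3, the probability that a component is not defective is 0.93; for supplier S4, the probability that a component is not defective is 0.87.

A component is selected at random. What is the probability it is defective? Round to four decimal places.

0.1151

P(S4) = 1 − (0.11 + 0.18 + 0.3) = 0.41.
P(D|S1) = 1 − 0.94 = 0.06.
P(D|S3) = 1 − 0.93 = 0.07.
P(D|S4) = 1 − 0.87 = 0.13.
P(D) = P(D|S1)·P(S1) + P(D|S2)·P(S2) + P(D|S3)·P(S3) + P(D|S4)·P(S4)
      = 0.06·0.11 + 0.19·0.18 + 0.07·0.3 + 0.13·0.41
      = 0.0066 + 0.0342 + 0.021 + 0.0533 = 0.1151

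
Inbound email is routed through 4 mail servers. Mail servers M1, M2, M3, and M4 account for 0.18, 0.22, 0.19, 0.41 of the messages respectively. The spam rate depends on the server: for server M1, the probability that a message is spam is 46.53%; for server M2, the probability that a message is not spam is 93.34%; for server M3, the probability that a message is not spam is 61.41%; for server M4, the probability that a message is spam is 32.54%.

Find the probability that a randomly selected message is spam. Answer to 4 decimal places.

P(S|M2) = 1 − 0.9334 = 0.0666.
P(S|M3) = 1 − 0.6141 = 0.3859.
P(S) = P(S|M1)·P(M1) + P(S|M2)·P(M2) + P(S|M3)·P(M3) + P(S|M4)·P(M4)
      = 0.4653·0.18 + 0.0666·0.22 + 0.3859·0.19 + 0.3254·0.41
      = 0.083754 + 0.014652 + 0.073321 + 0.133414 = 0.305141

P(S) ≈ 0.3051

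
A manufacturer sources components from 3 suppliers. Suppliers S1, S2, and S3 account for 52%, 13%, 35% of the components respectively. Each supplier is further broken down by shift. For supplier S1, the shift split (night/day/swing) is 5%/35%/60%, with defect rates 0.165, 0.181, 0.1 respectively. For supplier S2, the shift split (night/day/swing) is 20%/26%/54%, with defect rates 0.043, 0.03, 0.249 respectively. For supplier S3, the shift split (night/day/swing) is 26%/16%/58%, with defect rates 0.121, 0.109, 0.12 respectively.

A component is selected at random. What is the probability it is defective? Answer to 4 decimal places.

P(D) ≈ 0.1295

P(D|S1) = 0.05·0.165 + 0.35·0.181 + 0.6·0.1 = 0.00825 + 0.06335 + 0.06 = 0.1316
P(D|S2) = 0.2·0.043 + 0.26·0.03 + 0.54·0.249 = 0.0086 + 0.0078 + 0.13446 = 0.15086
P(D|S3) = 0.26·0.121 + 0.16·0.109 + 0.58·0.12 = 0.03146 + 0.01744 + 0.0696 = 0.1185
Then overall,
P(D) = 0.52·0.1316 + 0.13·0.15086 + 0.35·0.1185
      = 0.068432 + 0.0196118 + 0.041475 = 0.1295188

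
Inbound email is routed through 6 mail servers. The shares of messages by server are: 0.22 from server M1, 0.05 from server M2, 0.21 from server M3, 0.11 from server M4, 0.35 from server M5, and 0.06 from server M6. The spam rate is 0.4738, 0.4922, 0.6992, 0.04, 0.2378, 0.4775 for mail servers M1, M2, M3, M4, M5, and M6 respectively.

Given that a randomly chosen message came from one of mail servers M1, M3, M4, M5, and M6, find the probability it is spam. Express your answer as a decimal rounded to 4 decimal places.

Let J = {M1, M3, M4, M5, M6}.
P(J) = 0.22 + 0.21 + 0.11 + 0.35 + 0.06 = 0.95.
P(S ∩ J) = 0.4738·0.22 + 0.6992·0.21 + 0.04·0.11 + 0.2378·0.35 + 0.4775·0.06 = 0.104236 + 0.146832 + 0.0044 + 0.08323 + 0.02865 = 0.367348.
P(S | J) = 0.367348 / 0.95 = 0.386682…

0.3867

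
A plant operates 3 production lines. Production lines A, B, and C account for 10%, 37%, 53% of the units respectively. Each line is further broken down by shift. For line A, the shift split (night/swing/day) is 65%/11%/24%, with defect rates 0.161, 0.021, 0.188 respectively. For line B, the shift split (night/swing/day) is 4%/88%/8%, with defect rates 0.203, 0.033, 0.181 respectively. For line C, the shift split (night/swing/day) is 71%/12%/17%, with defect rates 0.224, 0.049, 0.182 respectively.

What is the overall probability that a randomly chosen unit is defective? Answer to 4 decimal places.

P(D|A) = 0.65·0.161 + 0.11·0.021 + 0.24·0.188 = 0.10465 + 0.00231 + 0.04512 = 0.15208
P(D|B) = 0.04·0.203 + 0.88·0.033 + 0.08·0.181 = 0.00812 + 0.02904 + 0.01448 = 0.05164
P(D|C) = 0.71·0.224 + 0.12·0.049 + 0.17·0.182 = 0.15904 + 0.00588 + 0.03094 = 0.19586
Then overall,
P(D) = 0.1·0.15208 + 0.37·0.05164 + 0.53·0.19586
      = 0.015208 + 0.0191068 + 0.1038058 = 0.1381206

0.1381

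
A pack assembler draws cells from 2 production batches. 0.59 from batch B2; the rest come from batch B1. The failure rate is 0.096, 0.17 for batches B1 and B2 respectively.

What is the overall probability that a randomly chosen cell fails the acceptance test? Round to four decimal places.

0.1397

P(B1) = 1 − (0.59) = 0.41.
Using total probability over the partition,
P(F) = P(F|B1)·P(B1) + P(F|B2)·P(B2)
      = 0.096·0.41 + 0.17·0.59
      = 0.03936 + 0.1003 = 0.13966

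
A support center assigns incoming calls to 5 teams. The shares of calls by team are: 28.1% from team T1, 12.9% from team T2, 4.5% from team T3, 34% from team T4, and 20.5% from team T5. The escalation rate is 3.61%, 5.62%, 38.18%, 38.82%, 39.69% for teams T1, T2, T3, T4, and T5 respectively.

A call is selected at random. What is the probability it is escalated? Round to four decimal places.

By the law of total probability,
P(E) = P(E|T1)·P(T1) + P(E|T2)·P(T2) + P(E|T3)·P(T3) + P(E|T4)·P(T4) + P(E|T5)·P(T5)
      = 0.0361·0.281 + 0.0562·0.129 + 0.3818·0.045 + 0.3882·0.34 + 0.3969·0.205
      = 0.0101441 + 0.0072498 + 0.017181 + 0.131988 + 0.0813645 = 0.2479274

P(E) ≈ 0.2479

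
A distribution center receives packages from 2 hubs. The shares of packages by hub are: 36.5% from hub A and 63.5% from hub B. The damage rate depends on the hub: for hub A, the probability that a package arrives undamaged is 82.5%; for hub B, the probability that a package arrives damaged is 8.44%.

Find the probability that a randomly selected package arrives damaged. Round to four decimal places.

P(D) ≈ 0.1175

P(D|A) = 1 − 0.825 = 0.175.
Summing over the partition,
P(D) = P(D|A)·P(A) + P(D|B)·P(B)
      = 0.175·0.365 + 0.0844·0.635
      = 0.063875 + 0.053594 = 0.117469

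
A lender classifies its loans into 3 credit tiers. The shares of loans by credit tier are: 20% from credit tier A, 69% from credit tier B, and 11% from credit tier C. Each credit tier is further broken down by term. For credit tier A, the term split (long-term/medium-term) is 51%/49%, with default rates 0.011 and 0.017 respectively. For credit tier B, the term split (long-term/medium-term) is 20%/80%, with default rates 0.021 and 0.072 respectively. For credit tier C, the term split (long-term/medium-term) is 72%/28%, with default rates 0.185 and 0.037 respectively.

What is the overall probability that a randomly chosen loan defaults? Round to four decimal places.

P(D) ≈ 0.0612

P(D|A) = 0.51·0.011 + 0.49·0.017 = 0.00561 + 0.00833 = 0.01394
P(D|B) = 0.2·0.021 + 0.8·0.072 = 0.0042 + 0.0576 = 0.0618
P(D|C) = 0.72·0.185 + 0.28·0.037 = 0.1332 + 0.01036 = 0.14356
Then overall,
P(D) = 0.2·0.01394 + 0.69·0.0618 + 0.11·0.14356
      = 0.002788 + 0.042642 + 0.0157916 = 0.0612216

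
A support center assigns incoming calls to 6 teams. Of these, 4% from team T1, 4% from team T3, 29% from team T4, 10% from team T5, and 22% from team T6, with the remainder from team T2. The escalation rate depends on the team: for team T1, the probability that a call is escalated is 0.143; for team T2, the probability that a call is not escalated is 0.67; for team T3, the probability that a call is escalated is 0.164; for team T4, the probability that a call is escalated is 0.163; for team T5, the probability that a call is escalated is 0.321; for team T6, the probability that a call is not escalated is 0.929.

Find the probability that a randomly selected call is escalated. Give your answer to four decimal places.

0.2096

P(T2) = 1 − (0.04 + 0.04 + 0.29 + 0.1 + 0.22) = 0.31.
P(E|T2) = 1 − 0.67 = 0.33.
P(E|T6) = 1 − 0.929 = 0.071.
P(E) = P(E|T1)·P(T1) + P(E|T2)·P(T2) + P(E|T3)·P(T3) + P(E|T4)·P(T4) + P(E|T5)·P(T5) + P(E|T6)·P(T6)
      = 0.143·0.04 + 0.33·0.31 + 0.164·0.04 + 0.163·0.29 + 0.321·0.1 + 0.071·0.22
      = 0.00572 + 0.1023 + 0.00656 + 0.04727 + 0.0321 + 0.01562 = 0.20957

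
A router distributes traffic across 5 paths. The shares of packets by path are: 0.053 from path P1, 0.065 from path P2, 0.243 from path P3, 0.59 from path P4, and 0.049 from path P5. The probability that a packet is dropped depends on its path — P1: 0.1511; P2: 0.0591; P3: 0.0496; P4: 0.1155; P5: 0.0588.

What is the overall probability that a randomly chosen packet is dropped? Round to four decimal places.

Using total probability over the partition,
P(L) = P(L|P1)·P(P1) + P(L|P2)·P(P2) + P(L|P3)·P(P3) + P(L|P4)·P(P4) + P(L|P5)·P(P5)
      = 0.1511·0.053 + 0.0591·0.065 + 0.0496·0.243 + 0.1155·0.59 + 0.0588·0.049
      = 0.0080083 + 0.0038415 + 0.0120528 + 0.068145 + 0.0028812 = 0.0949288

P(L) ≈ 0.0949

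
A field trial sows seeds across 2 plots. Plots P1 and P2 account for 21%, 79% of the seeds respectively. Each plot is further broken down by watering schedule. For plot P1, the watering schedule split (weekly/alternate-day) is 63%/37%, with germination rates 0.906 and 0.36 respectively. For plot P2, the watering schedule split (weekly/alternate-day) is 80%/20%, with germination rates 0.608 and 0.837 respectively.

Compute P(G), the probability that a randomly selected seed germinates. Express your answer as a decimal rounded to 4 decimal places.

P(G) ≈ 0.6643

P(G|P1) = 0.63·0.906 + 0.37·0.36 = 0.57078 + 0.1332 = 0.70398
P(G|P2) = 0.8·0.608 + 0.2·0.837 = 0.4864 + 0.1674 = 0.6538
Then overall,
P(G) = 0.21·0.70398 + 0.79·0.6538
      = 0.1478358 + 0.516502 = 0.6643378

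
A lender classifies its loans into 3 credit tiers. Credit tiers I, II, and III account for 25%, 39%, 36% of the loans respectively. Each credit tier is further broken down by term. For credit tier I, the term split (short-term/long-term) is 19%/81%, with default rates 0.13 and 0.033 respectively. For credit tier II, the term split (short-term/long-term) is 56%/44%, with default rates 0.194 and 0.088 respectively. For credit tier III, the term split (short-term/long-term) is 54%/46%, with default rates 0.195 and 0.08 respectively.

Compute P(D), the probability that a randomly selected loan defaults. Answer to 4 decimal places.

P(D|I) = 0.19·0.13 + 0.81·0.033 = 0.0247 + 0.02673 = 0.05143
P(D|II) = 0.56·0.194 + 0.44·0.088 = 0.10864 + 0.03872 = 0.14736
P(D|III) = 0.54·0.195 + 0.46·0.08 = 0.1053 + 0.0368 = 0.1421
Then overall,
P(D) = 0.25·0.05143 + 0.39·0.14736 + 0.36·0.1421
      = 0.0128575 + 0.0574704 + 0.051156 = 0.1214839

P(D) ≈ 0.1215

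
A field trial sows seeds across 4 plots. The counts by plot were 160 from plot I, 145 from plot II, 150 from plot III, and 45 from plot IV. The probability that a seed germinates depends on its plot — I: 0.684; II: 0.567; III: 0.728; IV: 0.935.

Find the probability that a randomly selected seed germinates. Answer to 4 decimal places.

0.6859

Total: 160 + 145 + 150 + 45 = 500.
P(I) = 160/500 = 0.32. P(II) = 145/500 = 0.29. P(III) = 150/500 = 0.3. P(IV) = 45/500 = 0.09.
P(G) = P(G|I)·P(I) + P(G|II)·P(II) + P(G|III)·P(III) + P(G|IV)·P(IV)
      = 0.684·0.32 + 0.567·0.29 + 0.728·0.3 + 0.935·0.09
      = 0.21888 + 0.16443 + 0.2184 + 0.08415 = 0.68586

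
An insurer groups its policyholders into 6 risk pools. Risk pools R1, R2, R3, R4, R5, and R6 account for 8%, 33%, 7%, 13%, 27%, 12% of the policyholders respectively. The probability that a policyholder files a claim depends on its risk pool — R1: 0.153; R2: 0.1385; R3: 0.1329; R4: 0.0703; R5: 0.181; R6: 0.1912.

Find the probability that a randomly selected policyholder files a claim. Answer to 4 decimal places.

P(C) = P(C|R1)·P(R1) + P(C|R2)·P(R2) + P(C|R3)·P(R3) + P(C|R4)·P(R4) + P(C|R5)·P(R5) + P(C|R6)·P(R6)
      = 0.153·0.08 + 0.1385·0.33 + 0.1329·0.07 + 0.0703·0.13 + 0.181·0.27 + 0.1912·0.12
      = 0.01224 + 0.045705 + 0.009303 + 0.009139 + 0.04887 + 0.022944 = 0.148201

P(C) ≈ 0.1482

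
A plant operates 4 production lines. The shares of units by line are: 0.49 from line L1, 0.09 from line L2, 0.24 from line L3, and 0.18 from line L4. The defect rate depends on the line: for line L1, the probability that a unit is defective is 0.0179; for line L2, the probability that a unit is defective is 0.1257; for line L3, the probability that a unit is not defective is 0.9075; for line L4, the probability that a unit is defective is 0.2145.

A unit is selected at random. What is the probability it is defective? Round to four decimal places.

P(D|L3) = 1 − 0.9075 = 0.0925.
By the law of total probability,
P(D) = P(D|L1)·P(L1) + P(D|L2)·P(L2) + P(D|L3)·P(L3) + P(D|L4)·P(L4)
      = 0.0179·0.49 + 0.1257·0.09 + 0.0925·0.24 + 0.2145·0.18
      = 0.008771 + 0.011313 + 0.0222 + 0.03861 = 0.080894

0.0809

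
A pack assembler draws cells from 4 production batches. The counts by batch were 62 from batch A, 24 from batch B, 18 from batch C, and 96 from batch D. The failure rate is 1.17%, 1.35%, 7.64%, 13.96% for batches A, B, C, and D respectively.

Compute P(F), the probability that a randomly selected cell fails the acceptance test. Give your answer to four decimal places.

0.0791

Total: 62 + 24 + 18 + 96 = 200.
P(A) = 62/200 = 0.31. P(B) = 24/200 = 0.12. P(C) = 18/200 = 0.09. P(D) = 96/200 = 0.48.
Using total probability over the partition,
P(F) = P(F|A)·P(A) + P(F|B)·P(B) + P(F|C)·P(C) + P(F|D)·P(D)
      = 0.0117·0.31 + 0.0135·0.12 + 0.0764·0.09 + 0.1396·0.48
      = 0.003627 + 0.00162 + 0.006876 + 0.067008 = 0.079131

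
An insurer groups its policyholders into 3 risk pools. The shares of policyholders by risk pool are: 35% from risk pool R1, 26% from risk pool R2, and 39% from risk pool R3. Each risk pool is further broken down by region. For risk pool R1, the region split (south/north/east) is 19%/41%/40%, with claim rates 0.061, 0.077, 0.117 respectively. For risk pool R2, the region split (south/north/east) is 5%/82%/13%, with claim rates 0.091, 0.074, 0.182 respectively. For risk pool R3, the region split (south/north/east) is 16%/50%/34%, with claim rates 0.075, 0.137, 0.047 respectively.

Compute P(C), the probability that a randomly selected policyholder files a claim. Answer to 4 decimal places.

P(C|R1) = 0.19·0.061 + 0.41·0.077 + 0.4·0.117 = 0.01159 + 0.03157 + 0.0468 = 0.08996
P(C|R2) = 0.05·0.091 + 0.82·0.074 + 0.13·0.182 = 0.00455 + 0.06068 + 0.02366 = 0.08889
P(C|R3) = 0.16·0.075 + 0.5·0.137 + 0.34·0.047 = 0.012 + 0.0685 + 0.01598 = 0.09648
Then overall,
P(C) = 0.35·0.08996 + 0.26·0.08889 + 0.39·0.09648
      = 0.031486 + 0.0231114 + 0.0376272 = 0.0922246

P(C) ≈ 0.0922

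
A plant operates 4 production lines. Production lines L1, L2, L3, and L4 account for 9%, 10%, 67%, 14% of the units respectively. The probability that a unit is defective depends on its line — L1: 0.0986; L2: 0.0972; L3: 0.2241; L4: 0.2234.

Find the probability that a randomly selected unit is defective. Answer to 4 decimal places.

P(D) = P(D|L1)·P(L1) + P(D|L2)·P(L2) + P(D|L3)·P(L3) + P(D|L4)·P(L4)
      = 0.0986·0.09 + 0.0972·0.1 + 0.2241·0.67 + 0.2234·0.14
      = 0.008874 + 0.00972 + 0.150147 + 0.031276 = 0.200017

0.2000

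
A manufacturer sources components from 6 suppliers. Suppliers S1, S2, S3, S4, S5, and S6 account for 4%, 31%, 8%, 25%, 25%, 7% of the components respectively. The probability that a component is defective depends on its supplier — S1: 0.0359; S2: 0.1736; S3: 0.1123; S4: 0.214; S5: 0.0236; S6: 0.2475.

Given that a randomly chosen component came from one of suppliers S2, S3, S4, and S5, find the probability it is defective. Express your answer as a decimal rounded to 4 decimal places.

Let S = {S2, S3, S4, S5}.
P(S) = 0.31 + 0.08 + 0.25 + 0.25 = 0.89.
P(D ∩ S) = 0.1736·0.31 + 0.1123·0.08 + 0.214·0.25 + 0.0236·0.25 = 0.053816 + 0.008984 + 0.0535 + 0.0059 = 0.1222.
P(D | S) = 0.1222 / 0.89 = 0.137303…

0.1373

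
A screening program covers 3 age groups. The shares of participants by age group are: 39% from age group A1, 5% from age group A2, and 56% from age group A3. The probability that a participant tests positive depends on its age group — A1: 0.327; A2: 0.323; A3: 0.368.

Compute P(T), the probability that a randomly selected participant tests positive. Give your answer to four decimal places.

0.3498

P(T) = P(T|A1)·P(A1) + P(T|A2)·P(A2) + P(T|A3)·P(A3)
      = 0.327·0.39 + 0.323·0.05 + 0.368·0.56
      = 0.12753 + 0.01615 + 0.20608 = 0.34976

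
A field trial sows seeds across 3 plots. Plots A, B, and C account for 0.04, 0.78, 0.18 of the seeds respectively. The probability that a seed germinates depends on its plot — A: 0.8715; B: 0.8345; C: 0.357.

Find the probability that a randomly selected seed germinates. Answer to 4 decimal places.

0.7500

P(G) = P(G|A)·P(A) + P(G|B)·P(B) + P(G|C)·P(C)
      = 0.8715·0.04 + 0.8345·0.78 + 0.357·0.18
      = 0.03486 + 0.65091 + 0.06426 = 0.75003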